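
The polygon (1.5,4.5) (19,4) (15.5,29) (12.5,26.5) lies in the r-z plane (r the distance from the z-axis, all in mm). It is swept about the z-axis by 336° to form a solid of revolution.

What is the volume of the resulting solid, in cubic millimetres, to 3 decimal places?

Profile (r,z), 4 vertices: (1.5,4.5) (19,4) (15.5,29) (12.5,26.5)
edge 0: (1.5,4.5)→(19,4)  cross = 1.5·4 − 19·4.5 = -79.5000; (r_i+r_j)·cross = 20.5·-79.5000 = -1629.7500
edge 1: (19,4)→(15.5,29)  cross = 19·29 − 15.5·4 = 489.0000; (r_i+r_j)·cross = 34.5·489.0000 = 16870.5000
edge 2: (15.5,29)→(12.5,26.5)  cross = 15.5·26.5 − 12.5·29 = 48.2500; (r_i+r_j)·cross = 28·48.2500 = 1351.0000
edge 3: (12.5,26.5)→(1.5,4.5)  cross = 12.5·4.5 − 1.5·26.5 = 16.5000; (r_i+r_j)·cross = 14·16.5000 = 231.0000
Σcross = 474.2500 → A = |Σcross|/2 = 237.1250 mm²
Σ(r_i+r_j)·cross = 16822.7500 → first moment M = |Σ|/6 = 2803.7917
R_c = M/A = 2803.7917/237.1250 = 11.8241 mm
θ = 336° = 5.864306 rad
V = θ·R_c·A = 5.864306·11.8241·237.1250 = 16442.293 mm³

Volume = 16442.293 mm³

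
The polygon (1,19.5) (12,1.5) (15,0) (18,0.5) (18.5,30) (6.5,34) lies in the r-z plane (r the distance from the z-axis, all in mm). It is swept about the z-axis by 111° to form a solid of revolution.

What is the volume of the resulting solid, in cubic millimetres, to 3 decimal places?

Volume = 8890.825 mm³

Profile (r,z), 6 vertices: (1,19.5) (12,1.5) (15,0) (18,0.5) (18.5,30) (6.5,34)
edge 0: (1,19.5)→(12,1.5)  cross = 1·1.5 − 12·19.5 = -232.5000; (r_i+r_j)·cross = 13·-232.5000 = -3022.5000
edge 1: (12,1.5)→(15,0)  cross = 12·0 − 15·1.5 = -22.5000; (r_i+r_j)·cross = 27·-22.5000 = -607.5000
edge 2: (15,0)→(18,0.5)  cross = 15·0.5 − 18·0 = 7.5000; (r_i+r_j)·cross = 33·7.5000 = 247.5000
edge 3: (18,0.5)→(18.5,30)  cross = 18·30 − 18.5·0.5 = 530.7500; (r_i+r_j)·cross = 36.5·530.7500 = 19372.3750
edge 4: (18.5,30)→(6.5,34)  cross = 18.5·34 − 6.5·30 = 434.0000; (r_i+r_j)·cross = 25·434.0000 = 10850.0000
edge 5: (6.5,34)→(1,19.5)  cross = 6.5·19.5 − 1·34 = 92.7500; (r_i+r_j)·cross = 7.5·92.7500 = 695.6250
Σcross = 810.0000 → A = |Σcross|/2 = 405.0000 mm²
Σ(r_i+r_j)·cross = 27535.5000 → first moment M = |Σ|/6 = 4589.2500
R_c = M/A = 4589.2500/405.0000 = 11.3315 mm
θ = 111° = 1.937315 rad
V = θ·R_c·A = 1.937315·11.3315·405.0000 = 8890.825 mm³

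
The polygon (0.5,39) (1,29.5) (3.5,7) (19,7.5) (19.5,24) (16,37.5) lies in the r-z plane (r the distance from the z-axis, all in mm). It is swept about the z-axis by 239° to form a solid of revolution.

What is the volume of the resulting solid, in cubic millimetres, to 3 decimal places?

Profile (r,z), 6 vertices: (0.5,39) (1,29.5) (3.5,7) (19,7.5) (19.5,24) (16,37.5)
edge 0: (0.5,39)→(1,29.5)  cross = 0.5·29.5 − 1·39 = -24.2500; (r_i+r_j)·cross = 1.5·-24.2500 = -36.3750
edge 1: (1,29.5)→(3.5,7)  cross = 1·7 − 3.5·29.5 = -96.2500; (r_i+r_j)·cross = 4.5·-96.2500 = -433.1250
edge 2: (3.5,7)→(19,7.5)  cross = 3.5·7.5 − 19·7 = -106.7500; (r_i+r_j)·cross = 22.5·-106.7500 = -2401.8750
edge 3: (19,7.5)→(19.5,24)  cross = 19·24 − 19.5·7.5 = 309.7500; (r_i+r_j)·cross = 38.5·309.7500 = 11925.3750
edge 4: (19.5,24)→(16,37.5)  cross = 19.5·37.5 − 16·24 = 347.2500; (r_i+r_j)·cross = 35.5·347.2500 = 12327.3750
edge 5: (16,37.5)→(0.5,39)  cross = 16·39 − 0.5·37.5 = 605.2500; (r_i+r_j)·cross = 16.5·605.2500 = 9986.6250
Σcross = 1035.0000 → A = |Σcross|/2 = 517.5000 mm²
Σ(r_i+r_j)·cross = 31368.0000 → first moment M = |Σ|/6 = 5228.0000
R_c = M/A = 5228.0000/517.5000 = 10.1024 mm
θ = 239° = 4.171337 rad
V = θ·R_c·A = 4.171337·10.1024·517.5000 = 21807.749 mm³

Volume = 21807.749 mm³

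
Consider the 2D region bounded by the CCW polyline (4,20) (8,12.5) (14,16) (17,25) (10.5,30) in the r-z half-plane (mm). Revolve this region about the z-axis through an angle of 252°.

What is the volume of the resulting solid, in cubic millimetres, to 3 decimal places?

Volume = 5992.771 mm³

Profile (r,z), 5 vertices: (4,20) (8,12.5) (14,16) (17,25) (10.5,30)
edge 0: (4,20)→(8,12.5)  cross = 4·12.5 − 8·20 = -110.0000; (r_i+r_j)·cross = 12·-110.0000 = -1320.0000
edge 1: (8,12.5)→(14,16)  cross = 8·16 − 14·12.5 = -47.0000; (r_i+r_j)·cross = 22·-47.0000 = -1034.0000
edge 2: (14,16)→(17,25)  cross = 14·25 − 17·16 = 78.0000; (r_i+r_j)·cross = 31·78.0000 = 2418.0000
edge 3: (17,25)→(10.5,30)  cross = 17·30 − 10.5·25 = 247.5000; (r_i+r_j)·cross = 27.5·247.5000 = 6806.2500
edge 4: (10.5,30)→(4,20)  cross = 10.5·20 − 4·30 = 90.0000; (r_i+r_j)·cross = 14.5·90.0000 = 1305.0000
Σcross = 258.5000 → A = |Σcross|/2 = 129.2500 mm²
Σ(r_i+r_j)·cross = 8175.2500 → first moment M = |Σ|/6 = 1362.5417
R_c = M/A = 1362.5417/129.2500 = 10.5419 mm
θ = 252° = 4.398230 rad
V = θ·R_c·A = 4.398230·10.5419·129.2500 = 5992.771 mm³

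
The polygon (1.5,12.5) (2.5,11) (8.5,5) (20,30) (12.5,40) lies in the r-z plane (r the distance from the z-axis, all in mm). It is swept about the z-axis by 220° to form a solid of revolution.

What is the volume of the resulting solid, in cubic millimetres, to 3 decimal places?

Profile (r,z), 5 vertices: (1.5,12.5) (2.5,11) (8.5,5) (20,30) (12.5,40)
edge 0: (1.5,12.5)→(2.5,11)  cross = 1.5·11 − 2.5·12.5 = -14.7500; (r_i+r_j)·cross = 4·-14.7500 = -59.0000
edge 1: (2.5,11)→(8.5,5)  cross = 2.5·5 − 8.5·11 = -81.0000; (r_i+r_j)·cross = 11·-81.0000 = -891.0000
edge 2: (8.5,5)→(20,30)  cross = 8.5·30 − 20·5 = 155.0000; (r_i+r_j)·cross = 28.5·155.0000 = 4417.5000
edge 3: (20,30)→(12.5,40)  cross = 20·40 − 12.5·30 = 425.0000; (r_i+r_j)·cross = 32.5·425.0000 = 13812.5000
edge 4: (12.5,40)→(1.5,12.5)  cross = 12.5·12.5 − 1.5·40 = 96.2500; (r_i+r_j)·cross = 14·96.2500 = 1347.5000
Σcross = 580.5000 → A = |Σcross|/2 = 290.2500 mm²
Σ(r_i+r_j)·cross = 18627.5000 → first moment M = |Σ|/6 = 3104.5833
R_c = M/A = 3104.5833/290.2500 = 10.6962 mm
θ = 220° = 3.839724 rad
V = θ·R_c·A = 3.839724·10.6962·290.2500 = 11920.744 mm³

Volume = 11920.744 mm³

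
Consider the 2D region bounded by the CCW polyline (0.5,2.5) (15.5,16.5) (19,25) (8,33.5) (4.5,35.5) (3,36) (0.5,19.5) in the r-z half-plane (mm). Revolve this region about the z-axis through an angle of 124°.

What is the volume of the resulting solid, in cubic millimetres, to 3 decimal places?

Profile (r,z), 7 vertices: (0.5,2.5) (15.5,16.5) (19,25) (8,33.5) (4.5,35.5) (3,36) (0.5,19.5)
edge 0: (0.5,2.5)→(15.5,16.5)  cross = 0.5·16.5 − 15.5·2.5 = -30.5000; (r_i+r_j)·cross = 16·-30.5000 = -488.0000
edge 1: (15.5,16.5)→(19,25)  cross = 15.5·25 − 19·16.5 = 74.0000; (r_i+r_j)·cross = 34.5·74.0000 = 2553.0000
edge 2: (19,25)→(8,33.5)  cross = 19·33.5 − 8·25 = 436.5000; (r_i+r_j)·cross = 27·436.5000 = 11785.5000
edge 3: (8,33.5)→(4.5,35.5)  cross = 8·35.5 − 4.5·33.5 = 133.2500; (r_i+r_j)·cross = 12.5·133.2500 = 1665.6250
edge 4: (4.5,35.5)→(3,36)  cross = 4.5·36 − 3·35.5 = 55.5000; (r_i+r_j)·cross = 7.5·55.5000 = 416.2500
edge 5: (3,36)→(0.5,19.5)  cross = 3·19.5 − 0.5·36 = 40.5000; (r_i+r_j)·cross = 3.5·40.5000 = 141.7500
edge 6: (0.5,19.5)→(0.5,2.5)  cross = 0.5·2.5 − 0.5·19.5 = -8.5000; (r_i+r_j)·cross = 1·-8.5000 = -8.5000
Σcross = 700.7500 → A = |Σcross|/2 = 350.3750 mm²
Σ(r_i+r_j)·cross = 16065.6250 → first moment M = |Σ|/6 = 2677.6042
R_c = M/A = 2677.6042/350.3750 = 7.6421 mm
θ = 124° = 2.164208 rad
V = θ·R_c·A = 2.164208·7.6421·350.3750 = 5794.893 mm³

Volume = 5794.893 mm³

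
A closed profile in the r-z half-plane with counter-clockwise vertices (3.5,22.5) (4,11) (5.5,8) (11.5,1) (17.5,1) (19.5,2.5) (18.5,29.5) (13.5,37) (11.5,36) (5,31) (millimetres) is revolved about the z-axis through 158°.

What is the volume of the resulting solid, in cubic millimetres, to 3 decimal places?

Profile (r,z), 10 vertices: (3.5,22.5) (4,11) (5.5,8) (11.5,1) (17.5,1) (19.5,2.5) (18.5,29.5) (13.5,37) (11.5,36) (5,31)
edge 0: (3.5,22.5)→(4,11)  cross = 3.5·11 − 4·22.5 = -51.5000; (r_i+r_j)·cross = 7.5·-51.5000 = -386.2500
edge 1: (4,11)→(5.5,8)  cross = 4·8 − 5.5·11 = -28.5000; (r_i+r_j)·cross = 9.5·-28.5000 = -270.7500
edge 2: (5.5,8)→(11.5,1)  cross = 5.5·1 − 11.5·8 = -86.5000; (r_i+r_j)·cross = 17·-86.5000 = -1470.5000
edge 3: (11.5,1)→(17.5,1)  cross = 11.5·1 − 17.5·1 = -6.0000; (r_i+r_j)·cross = 29·-6.0000 = -174.0000
edge 4: (17.5,1)→(19.5,2.5)  cross = 17.5·2.5 − 19.5·1 = 24.2500; (r_i+r_j)·cross = 37·24.2500 = 897.2500
edge 5: (19.5,2.5)→(18.5,29.5)  cross = 19.5·29.5 − 18.5·2.5 = 529.0000; (r_i+r_j)·cross = 38·529.0000 = 20102.0000
edge 6: (18.5,29.5)→(13.5,37)  cross = 18.5·37 − 13.5·29.5 = 286.2500; (r_i+r_j)·cross = 32·286.2500 = 9160.0000
edge 7: (13.5,37)→(11.5,36)  cross = 13.5·36 − 11.5·37 = 60.5000; (r_i+r_j)·cross = 25·60.5000 = 1512.5000
edge 8: (11.5,36)→(5,31)  cross = 11.5·31 − 5·36 = 176.5000; (r_i+r_j)·cross = 16.5·176.5000 = 2912.2500
edge 9: (5,31)→(3.5,22.5)  cross = 5·22.5 − 3.5·31 = 4.0000; (r_i+r_j)·cross = 8.5·4.0000 = 34.0000
Σcross = 908.0000 → A = |Σcross|/2 = 454.0000 mm²
Σ(r_i+r_j)·cross = 32316.5000 → first moment M = |Σ|/6 = 5386.0833
R_c = M/A = 5386.0833/454.0000 = 11.8636 mm
θ = 158° = 2.757620 rad
V = θ·R_c·A = 2.757620·11.8636·454.0000 = 14852.772 mm³

Volume = 14852.772 mm³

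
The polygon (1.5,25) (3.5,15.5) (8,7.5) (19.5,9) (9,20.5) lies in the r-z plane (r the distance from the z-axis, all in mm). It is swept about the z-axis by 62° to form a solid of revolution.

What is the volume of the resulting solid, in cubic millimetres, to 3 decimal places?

Profile (r,z), 5 vertices: (1.5,25) (3.5,15.5) (8,7.5) (19.5,9) (9,20.5)
edge 0: (1.5,25)→(3.5,15.5)  cross = 1.5·15.5 − 3.5·25 = -64.2500; (r_i+r_j)·cross = 5·-64.2500 = -321.2500
edge 1: (3.5,15.5)→(8,7.5)  cross = 3.5·7.5 − 8·15.5 = -97.7500; (r_i+r_j)·cross = 11.5·-97.7500 = -1124.1250
edge 2: (8,7.5)→(19.5,9)  cross = 8·9 − 19.5·7.5 = -74.2500; (r_i+r_j)·cross = 27.5·-74.2500 = -2041.8750
edge 3: (19.5,9)→(9,20.5)  cross = 19.5·20.5 − 9·9 = 318.7500; (r_i+r_j)·cross = 28.5·318.7500 = 9084.3750
edge 4: (9,20.5)→(1.5,25)  cross = 9·25 − 1.5·20.5 = 194.2500; (r_i+r_j)·cross = 10.5·194.2500 = 2039.6250
Σcross = 276.7500 → A = |Σcross|/2 = 138.3750 mm²
Σ(r_i+r_j)·cross = 7636.7500 → first moment M = |Σ|/6 = 1272.7917
R_c = M/A = 1272.7917/138.3750 = 9.1981 mm
θ = 62° = 1.082104 rad
V = θ·R_c·A = 1.082104·9.1981·138.3750 = 1377.293 mm³

Volume = 1377.293 mm³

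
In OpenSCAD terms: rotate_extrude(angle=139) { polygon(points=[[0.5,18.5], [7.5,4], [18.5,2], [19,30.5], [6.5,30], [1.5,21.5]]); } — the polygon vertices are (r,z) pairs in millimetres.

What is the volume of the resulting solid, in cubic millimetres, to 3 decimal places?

Profile (r,z), 6 vertices: (0.5,18.5) (7.5,4) (18.5,2) (19,30.5) (6.5,30) (1.5,21.5)
edge 0: (0.5,18.5)→(7.5,4)  cross = 0.5·4 − 7.5·18.5 = -136.7500; (r_i+r_j)·cross = 8·-136.7500 = -1094.0000
edge 1: (7.5,4)→(18.5,2)  cross = 7.5·2 − 18.5·4 = -59.0000; (r_i+r_j)·cross = 26·-59.0000 = -1534.0000
edge 2: (18.5,2)→(19,30.5)  cross = 18.5·30.5 − 19·2 = 526.2500; (r_i+r_j)·cross = 37.5·526.2500 = 19734.3750
edge 3: (19,30.5)→(6.5,30)  cross = 19·30 − 6.5·30.5 = 371.7500; (r_i+r_j)·cross = 25.5·371.7500 = 9479.6250
edge 4: (6.5,30)→(1.5,21.5)  cross = 6.5·21.5 − 1.5·30 = 94.7500; (r_i+r_j)·cross = 8·94.7500 = 758.0000
edge 5: (1.5,21.5)→(0.5,18.5)  cross = 1.5·18.5 − 0.5·21.5 = 17.0000; (r_i+r_j)·cross = 2·17.0000 = 34.0000
Σcross = 814.0000 → A = |Σcross|/2 = 407.0000 mm²
Σ(r_i+r_j)·cross = 27378.0000 → first moment M = |Σ|/6 = 4563.0000
R_c = M/A = 4563.0000/407.0000 = 11.2113 mm
θ = 139° = 2.426008 rad
V = θ·R_c·A = 2.426008·11.2113·407.0000 = 11069.873 mm³

Volume = 11069.873 mm³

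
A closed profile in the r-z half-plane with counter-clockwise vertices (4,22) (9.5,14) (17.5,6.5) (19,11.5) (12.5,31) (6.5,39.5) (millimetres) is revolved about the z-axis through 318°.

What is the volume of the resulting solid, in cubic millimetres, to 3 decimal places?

Profile (r,z), 6 vertices: (4,22) (9.5,14) (17.5,6.5) (19,11.5) (12.5,31) (6.5,39.5)
edge 0: (4,22)→(9.5,14)  cross = 4·14 − 9.5·22 = -153.0000; (r_i+r_j)·cross = 13.5·-153.0000 = -2065.5000
edge 1: (9.5,14)→(17.5,6.5)  cross = 9.5·6.5 − 17.5·14 = -183.2500; (r_i+r_j)·cross = 27·-183.2500 = -4947.7500
edge 2: (17.5,6.5)→(19,11.5)  cross = 17.5·11.5 − 19·6.5 = 77.7500; (r_i+r_j)·cross = 36.5·77.7500 = 2837.8750
edge 3: (19,11.5)→(12.5,31)  cross = 19·31 − 12.5·11.5 = 445.2500; (r_i+r_j)·cross = 31.5·445.2500 = 14025.3750
edge 4: (12.5,31)→(6.5,39.5)  cross = 12.5·39.5 − 6.5·31 = 292.2500; (r_i+r_j)·cross = 19·292.2500 = 5552.7500
edge 5: (6.5,39.5)→(4,22)  cross = 6.5·22 − 4·39.5 = -15.0000; (r_i+r_j)·cross = 10.5·-15.0000 = -157.5000
Σcross = 464.0000 → A = |Σcross|/2 = 232.0000 mm²
Σ(r_i+r_j)·cross = 15245.2500 → first moment M = |Σ|/6 = 2540.8750
R_c = M/A = 2540.8750/232.0000 = 10.9520 mm
θ = 318° = 5.550147 rad
V = θ·R_c·A = 5.550147·10.9520·232.0000 = 14102.230 mm³

Volume = 14102.230 mm³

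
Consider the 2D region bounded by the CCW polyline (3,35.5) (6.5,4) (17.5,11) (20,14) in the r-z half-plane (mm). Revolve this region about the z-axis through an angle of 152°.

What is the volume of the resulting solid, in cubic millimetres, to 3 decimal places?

Volume = 6304.784 mm³

Profile (r,z), 4 vertices: (3,35.5) (6.5,4) (17.5,11) (20,14)
edge 0: (3,35.5)→(6.5,4)  cross = 3·4 − 6.5·35.5 = -218.7500; (r_i+r_j)·cross = 9.5·-218.7500 = -2078.1250
edge 1: (6.5,4)→(17.5,11)  cross = 6.5·11 − 17.5·4 = 1.5000; (r_i+r_j)·cross = 24·1.5000 = 36.0000
edge 2: (17.5,11)→(20,14)  cross = 17.5·14 − 20·11 = 25.0000; (r_i+r_j)·cross = 37.5·25.0000 = 937.5000
edge 3: (20,14)→(3,35.5)  cross = 20·35.5 − 3·14 = 668.0000; (r_i+r_j)·cross = 23·668.0000 = 15364.0000
Σcross = 475.7500 → A = |Σcross|/2 = 237.8750 mm²
Σ(r_i+r_j)·cross = 14259.3750 → first moment M = |Σ|/6 = 2376.5625
R_c = M/A = 2376.5625/237.8750 = 9.9908 mm
θ = 152° = 2.652900 rad
V = θ·R_c·A = 2.652900·9.9908·237.8750 = 6304.784 mm³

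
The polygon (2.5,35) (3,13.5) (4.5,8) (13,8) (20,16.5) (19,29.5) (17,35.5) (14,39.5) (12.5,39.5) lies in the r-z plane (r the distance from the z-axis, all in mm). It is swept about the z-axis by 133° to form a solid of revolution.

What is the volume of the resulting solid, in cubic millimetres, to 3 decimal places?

Profile (r,z), 9 vertices: (2.5,35) (3,13.5) (4.5,8) (13,8) (20,16.5) (19,29.5) (17,35.5) (14,39.5) (12.5,39.5)
edge 0: (2.5,35)→(3,13.5)  cross = 2.5·13.5 − 3·35 = -71.2500; (r_i+r_j)·cross = 5.5·-71.2500 = -391.8750
edge 1: (3,13.5)→(4.5,8)  cross = 3·8 − 4.5·13.5 = -36.7500; (r_i+r_j)·cross = 7.5·-36.7500 = -275.6250
edge 2: (4.5,8)→(13,8)  cross = 4.5·8 − 13·8 = -68.0000; (r_i+r_j)·cross = 17.5·-68.0000 = -1190.0000
edge 3: (13,8)→(20,16.5)  cross = 13·16.5 − 20·8 = 54.5000; (r_i+r_j)·cross = 33·54.5000 = 1798.5000
edge 4: (20,16.5)→(19,29.5)  cross = 20·29.5 − 19·16.5 = 276.5000; (r_i+r_j)·cross = 39·276.5000 = 10783.5000
edge 5: (19,29.5)→(17,35.5)  cross = 19·35.5 − 17·29.5 = 173.0000; (r_i+r_j)·cross = 36·173.0000 = 6228.0000
edge 6: (17,35.5)→(14,39.5)  cross = 17·39.5 − 14·35.5 = 174.5000; (r_i+r_j)·cross = 31·174.5000 = 5409.5000
edge 7: (14,39.5)→(12.5,39.5)  cross = 14·39.5 − 12.5·39.5 = 59.2500; (r_i+r_j)·cross = 26.5·59.2500 = 1570.1250
edge 8: (12.5,39.5)→(2.5,35)  cross = 12.5·35 − 2.5·39.5 = 338.7500; (r_i+r_j)·cross = 15·338.7500 = 5081.2500
Σcross = 900.5000 → A = |Σcross|/2 = 450.2500 mm²
Σ(r_i+r_j)·cross = 29013.3750 → first moment M = |Σ|/6 = 4835.5625
R_c = M/A = 4835.5625/450.2500 = 10.7397 mm
θ = 133° = 2.321288 rad
V = θ·R_c·A = 2.321288·10.7397·450.2500 = 11224.733 mm³

Volume = 11224.733 mm³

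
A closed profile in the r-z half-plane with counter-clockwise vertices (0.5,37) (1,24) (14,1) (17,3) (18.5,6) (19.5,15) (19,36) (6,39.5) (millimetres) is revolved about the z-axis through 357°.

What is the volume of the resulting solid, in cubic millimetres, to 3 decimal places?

Volume = 35509.344 mm³

Profile (r,z), 8 vertices: (0.5,37) (1,24) (14,1) (17,3) (18.5,6) (19.5,15) (19,36) (6,39.5)
edge 0: (0.5,37)→(1,24)  cross = 0.5·24 − 1·37 = -25.0000; (r_i+r_j)·cross = 1.5·-25.0000 = -37.5000
edge 1: (1,24)→(14,1)  cross = 1·1 − 14·24 = -335.0000; (r_i+r_j)·cross = 15·-335.0000 = -5025.0000
edge 2: (14,1)→(17,3)  cross = 14·3 − 17·1 = 25.0000; (r_i+r_j)·cross = 31·25.0000 = 775.0000
edge 3: (17,3)→(18.5,6)  cross = 17·6 − 18.5·3 = 46.5000; (r_i+r_j)·cross = 35.5·46.5000 = 1650.7500
edge 4: (18.5,6)→(19.5,15)  cross = 18.5·15 − 19.5·6 = 160.5000; (r_i+r_j)·cross = 38·160.5000 = 6099.0000
edge 5: (19.5,15)→(19,36)  cross = 19.5·36 − 19·15 = 417.0000; (r_i+r_j)·cross = 38.5·417.0000 = 16054.5000
edge 6: (19,36)→(6,39.5)  cross = 19·39.5 − 6·36 = 534.5000; (r_i+r_j)·cross = 25·534.5000 = 13362.5000
edge 7: (6,39.5)→(0.5,37)  cross = 6·37 − 0.5·39.5 = 202.2500; (r_i+r_j)·cross = 6.5·202.2500 = 1314.6250
Σcross = 1025.7500 → A = |Σcross|/2 = 512.8750 mm²
Σ(r_i+r_j)·cross = 34193.8750 → first moment M = |Σ|/6 = 5698.9792
R_c = M/A = 5698.9792/512.8750 = 11.1118 mm
θ = 357° = 6.230825 rad
V = θ·R_c·A = 6.230825·11.1118·512.8750 = 35509.344 mm³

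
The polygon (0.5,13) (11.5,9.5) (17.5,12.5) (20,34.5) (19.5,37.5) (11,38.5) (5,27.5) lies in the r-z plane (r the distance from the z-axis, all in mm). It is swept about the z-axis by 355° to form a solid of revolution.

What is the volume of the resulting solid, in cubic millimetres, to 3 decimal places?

Volume = 27144.320 mm³

Profile (r,z), 7 vertices: (0.5,13) (11.5,9.5) (17.5,12.5) (20,34.5) (19.5,37.5) (11,38.5) (5,27.5)
edge 0: (0.5,13)→(11.5,9.5)  cross = 0.5·9.5 − 11.5·13 = -144.7500; (r_i+r_j)·cross = 12·-144.7500 = -1737.0000
edge 1: (11.5,9.5)→(17.5,12.5)  cross = 11.5·12.5 − 17.5·9.5 = -22.5000; (r_i+r_j)·cross = 29·-22.5000 = -652.5000
edge 2: (17.5,12.5)→(20,34.5)  cross = 17.5·34.5 − 20·12.5 = 353.7500; (r_i+r_j)·cross = 37.5·353.7500 = 13265.6250
edge 3: (20,34.5)→(19.5,37.5)  cross = 20·37.5 − 19.5·34.5 = 77.2500; (r_i+r_j)·cross = 39.5·77.2500 = 3051.3750
edge 4: (19.5,37.5)→(11,38.5)  cross = 19.5·38.5 − 11·37.5 = 338.2500; (r_i+r_j)·cross = 30.5·338.2500 = 10316.6250
edge 5: (11,38.5)→(5,27.5)  cross = 11·27.5 − 5·38.5 = 110.0000; (r_i+r_j)·cross = 16·110.0000 = 1760.0000
edge 6: (5,27.5)→(0.5,13)  cross = 5·13 − 0.5·27.5 = 51.2500; (r_i+r_j)·cross = 5.5·51.2500 = 281.8750
Σcross = 763.2500 → A = |Σcross|/2 = 381.6250 mm²
Σ(r_i+r_j)·cross = 26286.0000 → first moment M = |Σ|/6 = 4381.0000
R_c = M/A = 4381.0000/381.6250 = 11.4799 mm
θ = 355° = 6.195919 rad
V = θ·R_c·A = 6.195919·11.4799·381.6250 = 27144.320 mm³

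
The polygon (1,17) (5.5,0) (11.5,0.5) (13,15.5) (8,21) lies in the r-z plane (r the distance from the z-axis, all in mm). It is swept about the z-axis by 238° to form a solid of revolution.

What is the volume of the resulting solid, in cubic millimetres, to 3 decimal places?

Profile (r,z), 5 vertices: (1,17) (5.5,0) (11.5,0.5) (13,15.5) (8,21)
edge 0: (1,17)→(5.5,0)  cross = 1·0 − 5.5·17 = -93.5000; (r_i+r_j)·cross = 6.5·-93.5000 = -607.7500
edge 1: (5.5,0)→(11.5,0.5)  cross = 5.5·0.5 − 11.5·0 = 2.7500; (r_i+r_j)·cross = 17·2.7500 = 46.7500
edge 2: (11.5,0.5)→(13,15.5)  cross = 11.5·15.5 − 13·0.5 = 171.7500; (r_i+r_j)·cross = 24.5·171.7500 = 4207.8750
edge 3: (13,15.5)→(8,21)  cross = 13·21 − 8·15.5 = 149.0000; (r_i+r_j)·cross = 21·149.0000 = 3129.0000
edge 4: (8,21)→(1,17)  cross = 8·17 − 1·21 = 115.0000; (r_i+r_j)·cross = 9·115.0000 = 1035.0000
Σcross = 345.0000 → A = |Σcross|/2 = 172.5000 mm²
Σ(r_i+r_j)·cross = 7810.8750 → first moment M = |Σ|/6 = 1301.8125
R_c = M/A = 1301.8125/172.5000 = 7.5467 mm
θ = 238° = 4.153884 rad
V = θ·R_c·A = 4.153884·7.5467·172.5000 = 5407.578 mm³

Volume = 5407.578 mm³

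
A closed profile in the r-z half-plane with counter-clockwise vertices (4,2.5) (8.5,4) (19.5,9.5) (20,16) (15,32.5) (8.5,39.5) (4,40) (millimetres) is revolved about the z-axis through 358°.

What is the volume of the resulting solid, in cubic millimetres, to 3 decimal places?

Profile (r,z), 7 vertices: (4,2.5) (8.5,4) (19.5,9.5) (20,16) (15,32.5) (8.5,39.5) (4,40)
edge 0: (4,2.5)→(8.5,4)  cross = 4·4 − 8.5·2.5 = -5.2500; (r_i+r_j)·cross = 12.5·-5.2500 = -65.6250
edge 1: (8.5,4)→(19.5,9.5)  cross = 8.5·9.5 − 19.5·4 = 2.7500; (r_i+r_j)·cross = 28·2.7500 = 77.0000
edge 2: (19.5,9.5)→(20,16)  cross = 19.5·16 − 20·9.5 = 122.0000; (r_i+r_j)·cross = 39.5·122.0000 = 4819.0000
edge 3: (20,16)→(15,32.5)  cross = 20·32.5 − 15·16 = 410.0000; (r_i+r_j)·cross = 35·410.0000 = 14350.0000
edge 4: (15,32.5)→(8.5,39.5)  cross = 15·39.5 − 8.5·32.5 = 316.2500; (r_i+r_j)·cross = 23.5·316.2500 = 7431.8750
edge 5: (8.5,39.5)→(4,40)  cross = 8.5·40 − 4·39.5 = 182.0000; (r_i+r_j)·cross = 12.5·182.0000 = 2275.0000
edge 6: (4,40)→(4,2.5)  cross = 4·2.5 − 4·40 = -150.0000; (r_i+r_j)·cross = 8·-150.0000 = -1200.0000
Σcross = 877.7500 → A = |Σcross|/2 = 438.8750 mm²
Σ(r_i+r_j)·cross = 27687.2500 → first moment M = |Σ|/6 = 4614.5417
R_c = M/A = 4614.5417/438.8750 = 10.5145 mm
θ = 358° = 6.248279 rad
V = θ·R_c·A = 6.248279·10.5145·438.8750 = 28832.943 mm³

Volume = 28832.943 mm³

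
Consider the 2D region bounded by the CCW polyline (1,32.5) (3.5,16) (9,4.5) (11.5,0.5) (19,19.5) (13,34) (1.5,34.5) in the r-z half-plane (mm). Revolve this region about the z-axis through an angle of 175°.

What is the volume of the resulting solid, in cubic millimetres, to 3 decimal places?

Volume = 11147.082 mm³

Profile (r,z), 7 vertices: (1,32.5) (3.5,16) (9,4.5) (11.5,0.5) (19,19.5) (13,34) (1.5,34.5)
edge 0: (1,32.5)→(3.5,16)  cross = 1·16 − 3.5·32.5 = -97.7500; (r_i+r_j)·cross = 4.5·-97.7500 = -439.8750
edge 1: (3.5,16)→(9,4.5)  cross = 3.5·4.5 − 9·16 = -128.2500; (r_i+r_j)·cross = 12.5·-128.2500 = -1603.1250
edge 2: (9,4.5)→(11.5,0.5)  cross = 9·0.5 − 11.5·4.5 = -47.2500; (r_i+r_j)·cross = 20.5·-47.2500 = -968.6250
edge 3: (11.5,0.5)→(19,19.5)  cross = 11.5·19.5 − 19·0.5 = 214.7500; (r_i+r_j)·cross = 30.5·214.7500 = 6549.8750
edge 4: (19,19.5)→(13,34)  cross = 19·34 − 13·19.5 = 392.5000; (r_i+r_j)·cross = 32·392.5000 = 12560.0000
edge 5: (13,34)→(1.5,34.5)  cross = 13·34.5 − 1.5·34 = 397.5000; (r_i+r_j)·cross = 14.5·397.5000 = 5763.7500
edge 6: (1.5,34.5)→(1,32.5)  cross = 1.5·32.5 − 1·34.5 = 14.2500; (r_i+r_j)·cross = 2.5·14.2500 = 35.6250
Σcross = 745.7500 → A = |Σcross|/2 = 372.8750 mm²
Σ(r_i+r_j)·cross = 21897.6250 → first moment M = |Σ|/6 = 3649.6042
R_c = M/A = 3649.6042/372.8750 = 9.7877 mm
θ = 175° = 3.054326 rad
V = θ·R_c·A = 3.054326·9.7877·372.8750 = 11147.082 mm³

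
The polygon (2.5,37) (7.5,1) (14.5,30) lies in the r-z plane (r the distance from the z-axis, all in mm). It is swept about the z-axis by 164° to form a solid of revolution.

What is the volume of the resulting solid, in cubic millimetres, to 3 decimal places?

Profile (r,z), 3 vertices: (2.5,37) (7.5,1) (14.5,30)
edge 0: (2.5,37)→(7.5,1)  cross = 2.5·1 − 7.5·37 = -275.0000; (r_i+r_j)·cross = 10·-275.0000 = -2750.0000
edge 1: (7.5,1)→(14.5,30)  cross = 7.5·30 − 14.5·1 = 210.5000; (r_i+r_j)·cross = 22·210.5000 = 4631.0000
edge 2: (14.5,30)→(2.5,37)  cross = 14.5·37 − 2.5·30 = 461.5000; (r_i+r_j)·cross = 17·461.5000 = 7845.5000
Σcross = 397.0000 → A = |Σcross|/2 = 198.5000 mm²
Σ(r_i+r_j)·cross = 9726.5000 → first moment M = |Σ|/6 = 1621.0833
R_c = M/A = 1621.0833/198.5000 = 8.1667 mm
θ = 164° = 2.862340 rad
V = θ·R_c·A = 2.862340·8.1667·198.5000 = 4640.092 mm³

Volume = 4640.092 mm³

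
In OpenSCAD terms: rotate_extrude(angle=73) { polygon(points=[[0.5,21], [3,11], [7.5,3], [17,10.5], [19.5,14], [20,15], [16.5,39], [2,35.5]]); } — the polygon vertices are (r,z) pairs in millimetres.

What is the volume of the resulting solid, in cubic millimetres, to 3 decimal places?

Volume = 6435.112 mm³

Profile (r,z), 8 vertices: (0.5,21) (3,11) (7.5,3) (17,10.5) (19.5,14) (20,15) (16.5,39) (2,35.5)
edge 0: (0.5,21)→(3,11)  cross = 0.5·11 − 3·21 = -57.5000; (r_i+r_j)·cross = 3.5·-57.5000 = -201.2500
edge 1: (3,11)→(7.5,3)  cross = 3·3 − 7.5·11 = -73.5000; (r_i+r_j)·cross = 10.5·-73.5000 = -771.7500
edge 2: (7.5,3)→(17,10.5)  cross = 7.5·10.5 − 17·3 = 27.7500; (r_i+r_j)·cross = 24.5·27.7500 = 679.8750
edge 3: (17,10.5)→(19.5,14)  cross = 17·14 − 19.5·10.5 = 33.2500; (r_i+r_j)·cross = 36.5·33.2500 = 1213.6250
edge 4: (19.5,14)→(20,15)  cross = 19.5·15 − 20·14 = 12.5000; (r_i+r_j)·cross = 39.5·12.5000 = 493.7500
edge 5: (20,15)→(16.5,39)  cross = 20·39 − 16.5·15 = 532.5000; (r_i+r_j)·cross = 36.5·532.5000 = 19436.2500
edge 6: (16.5,39)→(2,35.5)  cross = 16.5·35.5 − 2·39 = 507.7500; (r_i+r_j)·cross = 18.5·507.7500 = 9393.3750
edge 7: (2,35.5)→(0.5,21)  cross = 2·21 − 0.5·35.5 = 24.2500; (r_i+r_j)·cross = 2.5·24.2500 = 60.6250
Σcross = 1007.0000 → A = |Σcross|/2 = 503.5000 mm²
Σ(r_i+r_j)·cross = 30304.5000 → first moment M = |Σ|/6 = 5050.7500
R_c = M/A = 5050.7500/503.5000 = 10.0313 mm
θ = 73° = 1.274090 rad
V = θ·R_c·A = 1.274090·10.0313·503.5000 = 6435.112 mm³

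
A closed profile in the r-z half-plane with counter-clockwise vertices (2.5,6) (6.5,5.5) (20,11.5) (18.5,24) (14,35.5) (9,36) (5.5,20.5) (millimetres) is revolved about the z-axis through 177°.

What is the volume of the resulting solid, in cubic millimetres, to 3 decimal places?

Profile (r,z), 7 vertices: (2.5,6) (6.5,5.5) (20,11.5) (18.5,24) (14,35.5) (9,36) (5.5,20.5)
edge 0: (2.5,6)→(6.5,5.5)  cross = 2.5·5.5 − 6.5·6 = -25.2500; (r_i+r_j)·cross = 9·-25.2500 = -227.2500
edge 1: (6.5,5.5)→(20,11.5)  cross = 6.5·11.5 − 20·5.5 = -35.2500; (r_i+r_j)·cross = 26.5·-35.2500 = -934.1250
edge 2: (20,11.5)→(18.5,24)  cross = 20·24 − 18.5·11.5 = 267.2500; (r_i+r_j)·cross = 38.5·267.2500 = 10289.1250
edge 3: (18.5,24)→(14,35.5)  cross = 18.5·35.5 − 14·24 = 320.7500; (r_i+r_j)·cross = 32.5·320.7500 = 10424.3750
edge 4: (14,35.5)→(9,36)  cross = 14·36 − 9·35.5 = 184.5000; (r_i+r_j)·cross = 23·184.5000 = 4243.5000
edge 5: (9,36)→(5.5,20.5)  cross = 9·20.5 − 5.5·36 = -13.5000; (r_i+r_j)·cross = 14.5·-13.5000 = -195.7500
edge 6: (5.5,20.5)→(2.5,6)  cross = 5.5·6 − 2.5·20.5 = -18.2500; (r_i+r_j)·cross = 8·-18.2500 = -146.0000
Σcross = 680.2500 → A = |Σcross|/2 = 340.1250 mm²
Σ(r_i+r_j)·cross = 23453.8750 → first moment M = |Σ|/6 = 3908.9792
R_c = M/A = 3908.9792/340.1250 = 11.4928 mm
θ = 177° = 3.089233 rad
V = θ·R_c·A = 3.089233·11.4928·340.1250 = 12075.747 mm³

Volume = 12075.747 mm³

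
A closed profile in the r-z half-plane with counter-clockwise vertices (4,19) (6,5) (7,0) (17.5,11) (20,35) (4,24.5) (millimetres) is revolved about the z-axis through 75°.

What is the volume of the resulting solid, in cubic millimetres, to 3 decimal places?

Volume = 5112.560 mm³

Profile (r,z), 6 vertices: (4,19) (6,5) (7,0) (17.5,11) (20,35) (4,24.5)
edge 0: (4,19)→(6,5)  cross = 4·5 − 6·19 = -94.0000; (r_i+r_j)·cross = 10·-94.0000 = -940.0000
edge 1: (6,5)→(7,0)  cross = 6·0 − 7·5 = -35.0000; (r_i+r_j)·cross = 13·-35.0000 = -455.0000
edge 2: (7,0)→(17.5,11)  cross = 7·11 − 17.5·0 = 77.0000; (r_i+r_j)·cross = 24.5·77.0000 = 1886.5000
edge 3: (17.5,11)→(20,35)  cross = 17.5·35 − 20·11 = 392.5000; (r_i+r_j)·cross = 37.5·392.5000 = 14718.7500
edge 4: (20,35)→(4,24.5)  cross = 20·24.5 − 4·35 = 350.0000; (r_i+r_j)·cross = 24·350.0000 = 8400.0000
edge 5: (4,24.5)→(4,19)  cross = 4·19 − 4·24.5 = -22.0000; (r_i+r_j)·cross = 8·-22.0000 = -176.0000
Σcross = 668.5000 → A = |Σcross|/2 = 334.2500 mm²
Σ(r_i+r_j)·cross = 23434.2500 → first moment M = |Σ|/6 = 3905.7083
R_c = M/A = 3905.7083/334.2500 = 11.6850 mm
θ = 75° = 1.308997 rad
V = θ·R_c·A = 1.308997·11.6850·334.2500 = 5112.560 mm³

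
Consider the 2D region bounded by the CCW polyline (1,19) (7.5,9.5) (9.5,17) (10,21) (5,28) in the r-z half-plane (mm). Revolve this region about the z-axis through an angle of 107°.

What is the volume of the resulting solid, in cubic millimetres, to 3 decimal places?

Profile (r,z), 5 vertices: (1,19) (7.5,9.5) (9.5,17) (10,21) (5,28)
edge 0: (1,19)→(7.5,9.5)  cross = 1·9.5 − 7.5·19 = -133.0000; (r_i+r_j)·cross = 8.5·-133.0000 = -1130.5000
edge 1: (7.5,9.5)→(9.5,17)  cross = 7.5·17 − 9.5·9.5 = 37.2500; (r_i+r_j)·cross = 17·37.2500 = 633.2500
edge 2: (9.5,17)→(10,21)  cross = 9.5·21 − 10·17 = 29.5000; (r_i+r_j)·cross = 19.5·29.5000 = 575.2500
edge 3: (10,21)→(5,28)  cross = 10·28 − 5·21 = 175.0000; (r_i+r_j)·cross = 15·175.0000 = 2625.0000
edge 4: (5,28)→(1,19)  cross = 5·19 − 1·28 = 67.0000; (r_i+r_j)·cross = 6·67.0000 = 402.0000
Σcross = 175.7500 → A = |Σcross|/2 = 87.8750 mm²
Σ(r_i+r_j)·cross = 3105.0000 → first moment M = |Σ|/6 = 517.5000
R_c = M/A = 517.5000/87.8750 = 5.8890 mm
θ = 107° = 1.867502 rad
V = θ·R_c·A = 1.867502·5.8890·87.8750 = 966.432 mm³

Volume = 966.432 mm³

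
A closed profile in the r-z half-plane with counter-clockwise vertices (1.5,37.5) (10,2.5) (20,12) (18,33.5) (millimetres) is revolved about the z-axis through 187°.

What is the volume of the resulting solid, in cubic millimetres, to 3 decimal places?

Volume = 14831.231 mm³

Profile (r,z), 4 vertices: (1.5,37.5) (10,2.5) (20,12) (18,33.5)
edge 0: (1.5,37.5)→(10,2.5)  cross = 1.5·2.5 − 10·37.5 = -371.2500; (r_i+r_j)·cross = 11.5·-371.2500 = -4269.3750
edge 1: (10,2.5)→(20,12)  cross = 10·12 − 20·2.5 = 70.0000; (r_i+r_j)·cross = 30·70.0000 = 2100.0000
edge 2: (20,12)→(18,33.5)  cross = 20·33.5 − 18·12 = 454.0000; (r_i+r_j)·cross = 38·454.0000 = 17252.0000
edge 3: (18,33.5)→(1.5,37.5)  cross = 18·37.5 − 1.5·33.5 = 624.7500; (r_i+r_j)·cross = 19.5·624.7500 = 12182.6250
Σcross = 777.5000 → A = |Σcross|/2 = 388.7500 mm²
Σ(r_i+r_j)·cross = 27265.2500 → first moment M = |Σ|/6 = 4544.2083
R_c = M/A = 4544.2083/388.7500 = 11.6893 mm
θ = 187° = 3.263766 rad
V = θ·R_c·A = 3.263766·11.6893·388.7500 = 14831.231 mm³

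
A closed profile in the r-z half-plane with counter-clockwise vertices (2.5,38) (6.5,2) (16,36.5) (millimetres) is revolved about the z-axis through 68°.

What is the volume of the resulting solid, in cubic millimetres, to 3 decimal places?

Volume = 2373.648 mm³

Profile (r,z), 3 vertices: (2.5,38) (6.5,2) (16,36.5)
edge 0: (2.5,38)→(6.5,2)  cross = 2.5·2 − 6.5·38 = -242.0000; (r_i+r_j)·cross = 9·-242.0000 = -2178.0000
edge 1: (6.5,2)→(16,36.5)  cross = 6.5·36.5 − 16·2 = 205.2500; (r_i+r_j)·cross = 22.5·205.2500 = 4618.1250
edge 2: (16,36.5)→(2.5,38)  cross = 16·38 − 2.5·36.5 = 516.7500; (r_i+r_j)·cross = 18.5·516.7500 = 9559.8750
Σcross = 480.0000 → A = |Σcross|/2 = 240.0000 mm²
Σ(r_i+r_j)·cross = 12000.0000 → first moment M = |Σ|/6 = 2000.0000
R_c = M/A = 2000.0000/240.0000 = 8.3333 mm
θ = 68° = 1.186824 rad
V = θ·R_c·A = 1.186824·8.3333·240.0000 = 2373.648 mm³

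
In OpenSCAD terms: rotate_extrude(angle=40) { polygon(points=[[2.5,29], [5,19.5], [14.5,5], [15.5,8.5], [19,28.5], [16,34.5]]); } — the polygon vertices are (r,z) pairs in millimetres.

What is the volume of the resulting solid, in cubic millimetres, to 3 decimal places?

Profile (r,z), 6 vertices: (2.5,29) (5,19.5) (14.5,5) (15.5,8.5) (19,28.5) (16,34.5)
edge 0: (2.5,29)→(5,19.5)  cross = 2.5·19.5 − 5·29 = -96.2500; (r_i+r_j)·cross = 7.5·-96.2500 = -721.8750
edge 1: (5,19.5)→(14.5,5)  cross = 5·5 − 14.5·19.5 = -257.7500; (r_i+r_j)·cross = 19.5·-257.7500 = -5026.1250
edge 2: (14.5,5)→(15.5,8.5)  cross = 14.5·8.5 − 15.5·5 = 45.7500; (r_i+r_j)·cross = 30·45.7500 = 1372.5000
edge 3: (15.5,8.5)→(19,28.5)  cross = 15.5·28.5 − 19·8.5 = 280.2500; (r_i+r_j)·cross = 34.5·280.2500 = 9668.6250
edge 4: (19,28.5)→(16,34.5)  cross = 19·34.5 − 16·28.5 = 199.5000; (r_i+r_j)·cross = 35·199.5000 = 6982.5000
edge 5: (16,34.5)→(2.5,29)  cross = 16·29 − 2.5·34.5 = 377.7500; (r_i+r_j)·cross = 18.5·377.7500 = 6988.3750
Σcross = 549.2500 → A = |Σcross|/2 = 274.6250 mm²
Σ(r_i+r_j)·cross = 19264.0000 → first moment M = |Σ|/6 = 3210.6667
R_c = M/A = 3210.6667/274.6250 = 11.6911 mm
θ = 40° = 0.698132 rad
V = θ·R_c·A = 0.698132·11.6911·274.6250 = 2241.468 mm³

Volume = 2241.468 mm³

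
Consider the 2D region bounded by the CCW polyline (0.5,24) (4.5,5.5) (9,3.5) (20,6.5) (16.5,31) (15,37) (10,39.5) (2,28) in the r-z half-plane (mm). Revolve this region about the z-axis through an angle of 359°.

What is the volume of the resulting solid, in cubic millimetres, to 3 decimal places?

Profile (r,z), 8 vertices: (0.5,24) (4.5,5.5) (9,3.5) (20,6.5) (16.5,31) (15,37) (10,39.5) (2,28)
edge 0: (0.5,24)→(4.5,5.5)  cross = 0.5·5.5 − 4.5·24 = -105.2500; (r_i+r_j)·cross = 5·-105.2500 = -526.2500
edge 1: (4.5,5.5)→(9,3.5)  cross = 4.5·3.5 − 9·5.5 = -33.7500; (r_i+r_j)·cross = 13.5·-33.7500 = -455.6250
edge 2: (9,3.5)→(20,6.5)  cross = 9·6.5 − 20·3.5 = -11.5000; (r_i+r_j)·cross = 29·-11.5000 = -333.5000
edge 3: (20,6.5)→(16.5,31)  cross = 20·31 − 16.5·6.5 = 512.7500; (r_i+r_j)·cross = 36.5·512.7500 = 18715.3750
edge 4: (16.5,31)→(15,37)  cross = 16.5·37 − 15·31 = 145.5000; (r_i+r_j)·cross = 31.5·145.5000 = 4583.2500
edge 5: (15,37)→(10,39.5)  cross = 15·39.5 − 10·37 = 222.5000; (r_i+r_j)·cross = 25·222.5000 = 5562.5000
edge 6: (10,39.5)→(2,28)  cross = 10·28 − 2·39.5 = 201.0000; (r_i+r_j)·cross = 12·201.0000 = 2412.0000
edge 7: (2,28)→(0.5,24)  cross = 2·24 − 0.5·28 = 34.0000; (r_i+r_j)·cross = 2.5·34.0000 = 85.0000
Σcross = 965.2500 → A = |Σcross|/2 = 482.6250 mm²
Σ(r_i+r_j)·cross = 30042.7500 → first moment M = |Σ|/6 = 5007.1250
R_c = M/A = 5007.1250/482.6250 = 10.3748 mm
θ = 359° = 6.265732 rad
V = θ·R_c·A = 6.265732·10.3748·482.6250 = 31373.303 mm³

Volume = 31373.303 mm³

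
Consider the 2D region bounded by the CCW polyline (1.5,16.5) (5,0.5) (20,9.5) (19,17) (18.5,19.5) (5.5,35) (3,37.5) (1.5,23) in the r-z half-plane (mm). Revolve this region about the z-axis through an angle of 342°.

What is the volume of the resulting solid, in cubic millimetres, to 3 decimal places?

Volume = 22464.803 mm³

Profile (r,z), 8 vertices: (1.5,16.5) (5,0.5) (20,9.5) (19,17) (18.5,19.5) (5.5,35) (3,37.5) (1.5,23)
edge 0: (1.5,16.5)→(5,0.5)  cross = 1.5·0.5 − 5·16.5 = -81.7500; (r_i+r_j)·cross = 6.5·-81.7500 = -531.3750
edge 1: (5,0.5)→(20,9.5)  cross = 5·9.5 − 20·0.5 = 37.5000; (r_i+r_j)·cross = 25·37.5000 = 937.5000
edge 2: (20,9.5)→(19,17)  cross = 20·17 − 19·9.5 = 159.5000; (r_i+r_j)·cross = 39·159.5000 = 6220.5000
edge 3: (19,17)→(18.5,19.5)  cross = 19·19.5 − 18.5·17 = 56.0000; (r_i+r_j)·cross = 37.5·56.0000 = 2100.0000
edge 4: (18.5,19.5)→(5.5,35)  cross = 18.5·35 − 5.5·19.5 = 540.2500; (r_i+r_j)·cross = 24·540.2500 = 12966.0000
edge 5: (5.5,35)→(3,37.5)  cross = 5.5·37.5 − 3·35 = 101.2500; (r_i+r_j)·cross = 8.5·101.2500 = 860.6250
edge 6: (3,37.5)→(1.5,23)  cross = 3·23 − 1.5·37.5 = 12.7500; (r_i+r_j)·cross = 4.5·12.7500 = 57.3750
edge 7: (1.5,23)→(1.5,16.5)  cross = 1.5·16.5 − 1.5·23 = -9.7500; (r_i+r_j)·cross = 3·-9.7500 = -29.2500
Σcross = 815.7500 → A = |Σcross|/2 = 407.8750 mm²
Σ(r_i+r_j)·cross = 22581.3750 → first moment M = |Σ|/6 = 3763.5625
R_c = M/A = 3763.5625/407.8750 = 9.2272 mm
θ = 342° = 5.969026 rad
V = θ·R_c·A = 5.969026·9.2272·407.8750 = 22464.803 mm³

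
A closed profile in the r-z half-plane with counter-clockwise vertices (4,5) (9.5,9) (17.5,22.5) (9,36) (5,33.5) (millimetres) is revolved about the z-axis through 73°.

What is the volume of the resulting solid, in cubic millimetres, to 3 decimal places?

Volume = 2848.070 mm³

Profile (r,z), 5 vertices: (4,5) (9.5,9) (17.5,22.5) (9,36) (5,33.5)
edge 0: (4,5)→(9.5,9)  cross = 4·9 − 9.5·5 = -11.5000; (r_i+r_j)·cross = 13.5·-11.5000 = -155.2500
edge 1: (9.5,9)→(17.5,22.5)  cross = 9.5·22.5 − 17.5·9 = 56.2500; (r_i+r_j)·cross = 27·56.2500 = 1518.7500
edge 2: (17.5,22.5)→(9,36)  cross = 17.5·36 − 9·22.5 = 427.5000; (r_i+r_j)·cross = 26.5·427.5000 = 11328.7500
edge 3: (9,36)→(5,33.5)  cross = 9·33.5 − 5·36 = 121.5000; (r_i+r_j)·cross = 14·121.5000 = 1701.0000
edge 4: (5,33.5)→(4,5)  cross = 5·5 − 4·33.5 = -109.0000; (r_i+r_j)·cross = 9·-109.0000 = -981.0000
Σcross = 484.7500 → A = |Σcross|/2 = 242.3750 mm²
Σ(r_i+r_j)·cross = 13412.2500 → first moment M = |Σ|/6 = 2235.3750
R_c = M/A = 2235.3750/242.3750 = 9.2228 mm
θ = 73° = 1.274090 rad
V = θ·R_c·A = 1.274090·9.2228·242.3750 = 2848.070 mm³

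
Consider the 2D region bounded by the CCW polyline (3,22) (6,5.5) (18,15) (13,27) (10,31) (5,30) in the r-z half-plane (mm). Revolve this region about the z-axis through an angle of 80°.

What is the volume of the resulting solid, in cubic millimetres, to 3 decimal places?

Profile (r,z), 6 vertices: (3,22) (6,5.5) (18,15) (13,27) (10,31) (5,30)
edge 0: (3,22)→(6,5.5)  cross = 3·5.5 − 6·22 = -115.5000; (r_i+r_j)·cross = 9·-115.5000 = -1039.5000
edge 1: (6,5.5)→(18,15)  cross = 6·15 − 18·5.5 = -9.0000; (r_i+r_j)·cross = 24·-9.0000 = -216.0000
edge 2: (18,15)→(13,27)  cross = 18·27 − 13·15 = 291.0000; (r_i+r_j)·cross = 31·291.0000 = 9021.0000
edge 3: (13,27)→(10,31)  cross = 13·31 − 10·27 = 133.0000; (r_i+r_j)·cross = 23·133.0000 = 3059.0000
edge 4: (10,31)→(5,30)  cross = 10·30 − 5·31 = 145.0000; (r_i+r_j)·cross = 15·145.0000 = 2175.0000
edge 5: (5,30)→(3,22)  cross = 5·22 − 3·30 = 20.0000; (r_i+r_j)·cross = 8·20.0000 = 160.0000
Σcross = 464.5000 → A = |Σcross|/2 = 232.2500 mm²
Σ(r_i+r_j)·cross = 13159.5000 → first moment M = |Σ|/6 = 2193.2500
R_c = M/A = 2193.2500/232.2500 = 9.4435 mm
θ = 80° = 1.396263 rad
V = θ·R_c·A = 1.396263·9.4435·232.2500 = 3062.355 mm³

Volume = 3062.355 mm³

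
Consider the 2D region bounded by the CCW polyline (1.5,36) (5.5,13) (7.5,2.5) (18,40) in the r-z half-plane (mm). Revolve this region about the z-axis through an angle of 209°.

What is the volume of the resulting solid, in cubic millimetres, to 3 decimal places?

Profile (r,z), 4 vertices: (1.5,36) (5.5,13) (7.5,2.5) (18,40)
edge 0: (1.5,36)→(5.5,13)  cross = 1.5·13 − 5.5·36 = -178.5000; (r_i+r_j)·cross = 7·-178.5000 = -1249.5000
edge 1: (5.5,13)→(7.5,2.5)  cross = 5.5·2.5 − 7.5·13 = -83.7500; (r_i+r_j)·cross = 13·-83.7500 = -1088.7500
edge 2: (7.5,2.5)→(18,40)  cross = 7.5·40 − 18·2.5 = 255.0000; (r_i+r_j)·cross = 25.5·255.0000 = 6502.5000
edge 3: (18,40)→(1.5,36)  cross = 18·36 − 1.5·40 = 588.0000; (r_i+r_j)·cross = 19.5·588.0000 = 11466.0000
Σcross = 580.7500 → A = |Σcross|/2 = 290.3750 mm²
Σ(r_i+r_j)·cross = 15630.2500 → first moment M = |Σ|/6 = 2605.0417
R_c = M/A = 2605.0417/290.3750 = 8.9713 mm
θ = 209° = 3.647738 rad
V = θ·R_c·A = 3.647738·8.9713·290.3750 = 9502.510 mm³

Volume = 9502.510 mm³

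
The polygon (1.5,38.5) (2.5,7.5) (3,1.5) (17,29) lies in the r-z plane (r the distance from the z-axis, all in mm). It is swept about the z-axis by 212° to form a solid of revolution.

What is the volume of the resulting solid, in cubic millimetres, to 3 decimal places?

Profile (r,z), 4 vertices: (1.5,38.5) (2.5,7.5) (3,1.5) (17,29)
edge 0: (1.5,38.5)→(2.5,7.5)  cross = 1.5·7.5 − 2.5·38.5 = -85.0000; (r_i+r_j)·cross = 4·-85.0000 = -340.0000
edge 1: (2.5,7.5)→(3,1.5)  cross = 2.5·1.5 − 3·7.5 = -18.7500; (r_i+r_j)·cross = 5.5·-18.7500 = -103.1250
edge 2: (3,1.5)→(17,29)  cross = 3·29 − 17·1.5 = 61.5000; (r_i+r_j)·cross = 20·61.5000 = 1230.0000
edge 3: (17,29)→(1.5,38.5)  cross = 17·38.5 − 1.5·29 = 611.0000; (r_i+r_j)·cross = 18.5·611.0000 = 11303.5000
Σcross = 568.7500 → A = |Σcross|/2 = 284.3750 mm²
Σ(r_i+r_j)·cross = 12090.3750 → first moment M = |Σ|/6 = 2015.0625
R_c = M/A = 2015.0625/284.3750 = 7.0859 mm
θ = 212° = 3.700098 rad
V = θ·R_c·A = 3.700098·7.0859·284.3750 = 7455.929 mm³

Volume = 7455.929 mm³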